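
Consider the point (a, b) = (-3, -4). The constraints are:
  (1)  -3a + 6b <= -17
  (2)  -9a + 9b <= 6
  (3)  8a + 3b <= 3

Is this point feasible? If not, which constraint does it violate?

not feasible — violates (1)

Constraint (1): -3a + 6b = -15, which is not ≤ -17. All other constraints are satisfied.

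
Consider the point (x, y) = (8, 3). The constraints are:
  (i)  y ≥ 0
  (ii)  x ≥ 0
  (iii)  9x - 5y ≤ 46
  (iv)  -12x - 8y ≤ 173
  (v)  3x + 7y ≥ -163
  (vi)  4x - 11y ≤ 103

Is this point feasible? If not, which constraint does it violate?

not feasible — violates (iii)

Constraint (iii): 9x - 5y = 57, which is not ≤ 46. All other constraints are satisfied.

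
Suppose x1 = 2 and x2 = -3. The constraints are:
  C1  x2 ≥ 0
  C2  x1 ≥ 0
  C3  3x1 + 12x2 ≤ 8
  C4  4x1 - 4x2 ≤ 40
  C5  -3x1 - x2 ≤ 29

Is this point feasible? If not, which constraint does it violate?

not feasible — violates C1

Constraint C1: x2 = -3, which is not ≥ 0. All other constraints are satisfied.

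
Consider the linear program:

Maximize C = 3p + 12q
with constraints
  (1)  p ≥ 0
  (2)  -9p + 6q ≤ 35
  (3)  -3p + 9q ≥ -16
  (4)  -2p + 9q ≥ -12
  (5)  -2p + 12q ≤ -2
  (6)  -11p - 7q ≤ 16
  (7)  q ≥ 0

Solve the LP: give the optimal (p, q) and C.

Corner points and C = 3p + 12q:
  (29/3, 13/9) → C = 139/3
  (16/3, 0) → C = 16
  (1, 0) → C = 3

The optimum lies where -3p + 9q = -16 and -2p + 12q = -2.
Solving simultaneously gives p = 29/3, q = 13/9.

p = 29/3, q = 13/9, maximum C = 139/3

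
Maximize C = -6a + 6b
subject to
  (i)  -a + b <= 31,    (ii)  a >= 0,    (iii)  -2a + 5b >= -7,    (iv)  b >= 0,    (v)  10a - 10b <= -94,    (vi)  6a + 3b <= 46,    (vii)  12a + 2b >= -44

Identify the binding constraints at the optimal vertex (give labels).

(ii) and (vi)

Vertices and C = -6a + 6b:
  (0, 47/5) → C = 282/5
  (0, 46/3) → C = 92
  (89/45, 512/45) → C = 282/5

The maximum is at (0, 46/3). Substituting into each constraint, equality holds for (ii) and (vi); the remaining constraints have slack.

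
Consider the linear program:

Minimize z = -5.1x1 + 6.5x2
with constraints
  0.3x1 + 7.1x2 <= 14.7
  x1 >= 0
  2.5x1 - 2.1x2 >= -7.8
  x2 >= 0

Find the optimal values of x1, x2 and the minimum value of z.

Extreme points and z = -5.1x1 + 6.5x2:
  (0, 147/71) → z = 1911/142
  (49, 0) → z = -2499/10
  (0, 0) → z = 0

x1 = 49, x2 = 0, minimum z = -249.9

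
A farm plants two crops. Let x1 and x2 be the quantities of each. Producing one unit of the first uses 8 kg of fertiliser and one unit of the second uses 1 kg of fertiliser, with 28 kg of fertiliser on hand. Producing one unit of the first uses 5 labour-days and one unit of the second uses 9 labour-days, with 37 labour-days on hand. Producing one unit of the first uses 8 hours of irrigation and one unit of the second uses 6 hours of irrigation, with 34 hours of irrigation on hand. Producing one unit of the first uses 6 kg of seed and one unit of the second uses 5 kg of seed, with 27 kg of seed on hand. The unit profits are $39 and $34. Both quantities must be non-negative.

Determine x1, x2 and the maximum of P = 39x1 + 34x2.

At the optimal vertex, 5x1 + 9x2 = 37 and 8x1 + 6x2 = 34.
Solving simultaneously gives x1 = 2, x2 = 3.

x1 = 2, x2 = 3, maximum P = 180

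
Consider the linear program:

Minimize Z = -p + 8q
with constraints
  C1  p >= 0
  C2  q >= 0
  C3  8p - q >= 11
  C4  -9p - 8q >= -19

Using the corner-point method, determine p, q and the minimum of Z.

Extreme points and Z = -p + 8q:
  (11/8, 0) → Z = -11/8
  (19/9, 0) → Z = -19/9
  (107/73, 53/73) → Z = 317/73

p = 19/9, q = 0, minimum Z = -19/9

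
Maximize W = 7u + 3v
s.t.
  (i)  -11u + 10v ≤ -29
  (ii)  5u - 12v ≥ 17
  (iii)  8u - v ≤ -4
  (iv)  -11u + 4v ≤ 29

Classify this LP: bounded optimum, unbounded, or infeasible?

bounded optimum

Extreme points and W = 7u + 3v:
  (-1, -4) → W = -19
  (-203/33, -29/3) → W = -2378/33
The feasible region has finitely many vertices and no improving ray; the maximum is -19 at (-1, -4).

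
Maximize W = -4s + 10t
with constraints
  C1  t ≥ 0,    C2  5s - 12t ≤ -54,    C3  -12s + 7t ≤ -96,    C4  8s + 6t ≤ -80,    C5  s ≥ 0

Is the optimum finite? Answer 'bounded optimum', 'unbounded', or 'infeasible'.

The boundaries 5s - 12t = -54 and -12s + 7t = -96 meet at (1530/109, 1128/109), but that point violates 8s + 6t ≤ -80. Every candidate vertex is excluded by some other constraint, so the feasible region is empty.

infeasible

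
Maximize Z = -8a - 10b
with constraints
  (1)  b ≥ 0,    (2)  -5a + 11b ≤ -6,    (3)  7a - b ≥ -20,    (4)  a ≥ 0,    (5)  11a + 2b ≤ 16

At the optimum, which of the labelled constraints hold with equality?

Feasible corners and Z = -8a - 10b:
  (6/5, 0) → Z = -48/5
  (16/11, 0) → Z = -128/11
  (188/131, 14/131) → Z = -1644/131

The maximum is at (6/5, 0). Substituting into each constraint, equality holds for (1) and (2); the remaining constraints have slack.

(1) and (2)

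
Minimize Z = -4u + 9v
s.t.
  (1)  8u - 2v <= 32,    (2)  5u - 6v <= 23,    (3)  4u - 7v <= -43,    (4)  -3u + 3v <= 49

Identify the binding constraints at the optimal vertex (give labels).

(3) and (4)

Extreme points and Z = -4u + 9v:
  (155/24, 59/6) → Z = 188/3
  (97/9, 244/9) → Z = 1808/9
  (-214/9, -67/9) → Z = 253/9

The minimum is at (-214/9, -67/9). Substituting into each constraint, equality holds for (3) and (4); the remaining constraints have slack.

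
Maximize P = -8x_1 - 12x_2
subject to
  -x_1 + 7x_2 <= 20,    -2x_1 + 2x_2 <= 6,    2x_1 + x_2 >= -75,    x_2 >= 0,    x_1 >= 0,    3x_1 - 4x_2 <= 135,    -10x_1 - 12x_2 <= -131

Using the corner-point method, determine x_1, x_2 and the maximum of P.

x_1 = 131/10, x_2 = 0, maximum P = -524/5

Corner points and P = -8x_1 - 12x_2:
  (1025/17, 195/17) → P = -620
  (677/82, 331/82) → P = -4694/41
  (45, 0) → P = -360
  (131/10, 0) → P = -524/5

The binding constraints are x_2 = 0 and -10x_1 - 12x_2 = -131.
Solving simultaneously gives x_1 = 131/10, x_2 = 0.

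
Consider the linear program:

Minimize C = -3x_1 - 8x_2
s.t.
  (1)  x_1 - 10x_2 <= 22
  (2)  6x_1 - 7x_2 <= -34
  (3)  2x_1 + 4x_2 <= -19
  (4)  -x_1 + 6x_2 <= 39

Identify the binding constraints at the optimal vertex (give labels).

(3) and (4)

Extreme points and C = -3x_1 - 8x_2:
  (-494/53, -166/53) → C = 2810/53
  (-261/2, -61/4) → C = 1027/2
  (-269/38, -23/19) → C = 1175/38
  (-135/8, 59/16) → C = 169/8

The minimum is at (-135/8, 59/16). Substituting into each constraint, equality holds for (3) and (4); the remaining constraints have slack.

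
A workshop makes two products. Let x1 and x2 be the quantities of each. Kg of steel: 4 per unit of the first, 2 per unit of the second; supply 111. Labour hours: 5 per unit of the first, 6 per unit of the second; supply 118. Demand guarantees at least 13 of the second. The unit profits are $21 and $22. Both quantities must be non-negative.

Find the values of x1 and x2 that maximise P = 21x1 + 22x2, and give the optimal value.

Extreme points and P = 21x1 + 22x2:
  (0, 59/3) → P = 1298/3
  (0, 13) → P = 286
  (8, 13) → P = 454

x1 = 8, x2 = 13, maximum P = 454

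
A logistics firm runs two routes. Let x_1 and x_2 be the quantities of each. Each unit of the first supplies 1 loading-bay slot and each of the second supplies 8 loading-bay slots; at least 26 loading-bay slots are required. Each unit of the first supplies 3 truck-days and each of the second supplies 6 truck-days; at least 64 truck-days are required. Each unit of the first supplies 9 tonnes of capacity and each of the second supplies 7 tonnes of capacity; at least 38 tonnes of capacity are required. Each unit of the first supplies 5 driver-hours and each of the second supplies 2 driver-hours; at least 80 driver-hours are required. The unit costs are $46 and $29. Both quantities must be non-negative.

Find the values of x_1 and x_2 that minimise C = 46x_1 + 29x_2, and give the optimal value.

x_1 = 44/3, x_2 = 10/3, minimum C = 2314/3

Feasible corners and C = 46x_1 + 29x_2:
  (0, 40) → C = 1160
  (26, 0) → C = 1196
  (178/9, 7/9) → C = 2797/3
  (44/3, 10/3) → C = 2314/3
The feasible region is unbounded (it extends along (0, 1), (1, 0)), but C strictly increases along every unbounded feasible direction, so there is no improving ray and the minimum is attained at a vertex.

The binding constraints are 3x_1 + 6x_2 = 64 and 5x_1 + 2x_2 = 80.
Solving simultaneously gives x_1 = 44/3, x_2 = 10/3.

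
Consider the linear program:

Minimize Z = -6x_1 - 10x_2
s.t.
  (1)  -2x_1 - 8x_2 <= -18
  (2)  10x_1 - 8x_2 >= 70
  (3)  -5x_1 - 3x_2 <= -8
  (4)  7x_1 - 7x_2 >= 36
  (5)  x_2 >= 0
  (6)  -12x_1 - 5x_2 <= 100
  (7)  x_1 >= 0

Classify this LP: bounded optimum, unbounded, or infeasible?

From the feasible point (22/3, 5/12), moving in the direction (7, 7) keeps every constraint satisfied while Z decreases without bound.

unbounded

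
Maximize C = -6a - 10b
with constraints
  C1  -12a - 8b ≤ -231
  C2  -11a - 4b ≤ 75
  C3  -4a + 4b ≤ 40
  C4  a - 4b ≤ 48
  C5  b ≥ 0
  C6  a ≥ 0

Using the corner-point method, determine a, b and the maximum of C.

a = 77/4, b = 0, maximum C = -231/2

Vertices and C = -6a - 10b:
  (151/20, 351/20) → C = -1104/5
  (77/4, 0) → C = -231/2
  (48, 0) → C = -288
The feasible region is unbounded (it extends along (1, 1), (4, 1)), but C strictly decreases along every unbounded feasible direction, so there is no improving ray and the maximum is attained at a vertex.

The binding constraints are -12a - 8b = -231 and b = 0.
Solving simultaneously gives a = 77/4, b = 0.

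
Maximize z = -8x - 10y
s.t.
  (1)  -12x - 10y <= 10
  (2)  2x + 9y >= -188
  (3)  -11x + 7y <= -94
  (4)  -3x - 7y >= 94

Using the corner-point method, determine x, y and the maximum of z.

x = 895/44, y = -559/22, maximum z = 1005/11

Corner points and z = -8x - 10y:
  (895/44, -559/22) → z = 1005/11
  (145/9, -61/3) → z = 670/9
  (470/13, -376/13) → z = 0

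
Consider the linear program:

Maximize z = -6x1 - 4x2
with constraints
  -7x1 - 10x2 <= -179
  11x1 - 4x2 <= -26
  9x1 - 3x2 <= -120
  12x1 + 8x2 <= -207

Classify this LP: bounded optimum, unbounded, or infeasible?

unbounded

From the feasible point (-1751/32, 3597/64), moving in the direction (-10, 7) keeps every constraint satisfied while z increases without bound.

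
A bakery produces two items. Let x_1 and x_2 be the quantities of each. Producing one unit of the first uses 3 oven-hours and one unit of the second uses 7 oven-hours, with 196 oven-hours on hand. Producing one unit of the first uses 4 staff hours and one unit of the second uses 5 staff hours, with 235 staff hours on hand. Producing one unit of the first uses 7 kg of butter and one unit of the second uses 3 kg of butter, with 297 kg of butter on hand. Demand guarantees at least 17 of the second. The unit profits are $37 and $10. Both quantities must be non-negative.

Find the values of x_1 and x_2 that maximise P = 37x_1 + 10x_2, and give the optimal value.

x_1 = 77/3, x_2 = 17, maximum P = 3359/3

Extreme points and P = 37x_1 + 10x_2:
  (0, 28) → P = 280
  (0, 17) → P = 170
  (77/3, 17) → P = 3359/3

At the optimal vertex, 3x_1 + 7x_2 = 196 and x_2 = 17.
Solving simultaneously gives x_1 = 77/3, x_2 = 17.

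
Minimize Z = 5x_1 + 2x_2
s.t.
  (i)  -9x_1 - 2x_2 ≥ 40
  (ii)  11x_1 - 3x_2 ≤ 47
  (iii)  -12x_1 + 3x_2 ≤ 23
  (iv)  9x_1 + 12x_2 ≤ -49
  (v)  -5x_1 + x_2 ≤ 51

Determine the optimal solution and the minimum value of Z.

x_1 = -50, x_2 = -199, minimum Z = -648

Feasible corners and Z = 5x_1 + 2x_2:
  (-26/49, -863/49) → Z = -1856/49
  (-166/51, -91/17) → Z = -1376/51
  (-50, -199) → Z = -648
  (-130/3, -497/3) → Z = -548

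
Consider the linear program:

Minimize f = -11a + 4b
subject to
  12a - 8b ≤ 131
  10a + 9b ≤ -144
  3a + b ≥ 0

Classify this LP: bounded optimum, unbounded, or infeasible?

The boundaries 12a - 8b = 131 and 10a + 9b = -144 meet at (27/188, -1519/94), but that point violates 3a + b ≥ 0. Every candidate vertex is excluded by some other constraint, so the feasible region is empty.

infeasible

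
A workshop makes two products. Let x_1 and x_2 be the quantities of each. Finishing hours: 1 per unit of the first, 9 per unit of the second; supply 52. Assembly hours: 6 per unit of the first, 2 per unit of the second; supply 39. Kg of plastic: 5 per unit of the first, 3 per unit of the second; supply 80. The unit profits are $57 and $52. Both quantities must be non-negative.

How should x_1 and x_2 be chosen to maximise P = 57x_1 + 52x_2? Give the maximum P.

x_1 = 19/4, x_2 = 21/4, maximum P = 2175/4

Feasible corners and P = 57x_1 + 52x_2:
  (0, 0) → P = 0
  (0, 52/9) → P = 2704/9
  (13/2, 0) → P = 741/2
  (19/4, 21/4) → P = 2175/4

At the optimal vertex, x_1 + 9x_2 = 52 and 6x_1 + 2x_2 = 39.
Solving simultaneously gives x_1 = 19/4, x_2 = 21/4.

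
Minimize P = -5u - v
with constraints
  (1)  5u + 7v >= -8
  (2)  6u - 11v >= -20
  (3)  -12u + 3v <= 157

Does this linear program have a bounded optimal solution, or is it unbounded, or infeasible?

From the feasible point (-228/97, 52/97), moving in the direction (11, 6) keeps every constraint satisfied while P decreases without bound.

unbounded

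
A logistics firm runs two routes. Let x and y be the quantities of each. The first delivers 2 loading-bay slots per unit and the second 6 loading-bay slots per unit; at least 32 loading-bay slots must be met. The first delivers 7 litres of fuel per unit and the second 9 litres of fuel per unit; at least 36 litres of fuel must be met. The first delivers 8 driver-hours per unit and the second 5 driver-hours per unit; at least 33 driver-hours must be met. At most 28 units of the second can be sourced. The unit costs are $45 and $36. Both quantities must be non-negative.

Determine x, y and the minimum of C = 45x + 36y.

Vertices and C = 45x + 36y:
  (0, 33/5) → C = 1188/5
  (0, 28) → C = 1008
  (16, 0) → C = 720
  (1, 5) → C = 225
The feasible region is unbounded (it extends along (1, 0)), but C strictly increases along every unbounded feasible direction, so there is no improving ray and the minimum is attained at a vertex.

x = 1, y = 5, minimum C = 225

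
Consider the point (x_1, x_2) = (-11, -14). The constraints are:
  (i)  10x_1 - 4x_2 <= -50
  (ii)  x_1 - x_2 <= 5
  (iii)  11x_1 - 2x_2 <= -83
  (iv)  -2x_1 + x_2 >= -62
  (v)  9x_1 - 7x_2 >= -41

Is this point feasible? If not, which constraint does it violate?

(i): -54 ≤ -50 ✓
(ii): 3 ≤ 5 ✓
(iii): -93 ≤ -83 ✓
(iv): 8 ≥ -62 ✓
(v): -1 ≥ -41 ✓

feasible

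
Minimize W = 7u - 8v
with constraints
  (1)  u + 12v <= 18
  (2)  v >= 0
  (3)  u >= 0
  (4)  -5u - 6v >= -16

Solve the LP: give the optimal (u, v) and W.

u = 0, v = 3/2, minimum W = -12

Vertices and W = 7u - 8v:
  (0, 3/2) → W = -12
  (14/9, 37/27) → W = -2/27
  (0, 0) → W = 0
  (16/5, 0) → W = 112/5

At the optimal vertex, u + 12v = 18 and u = 0.
Solving simultaneously gives u = 0, v = 3/2.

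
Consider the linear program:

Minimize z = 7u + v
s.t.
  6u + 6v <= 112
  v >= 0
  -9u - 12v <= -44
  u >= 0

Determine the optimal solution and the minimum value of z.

Extreme points and z = 7u + v:
  (56/3, 0) → z = 392/3
  (0, 56/3) → z = 56/3
  (44/9, 0) → z = 308/9
  (0, 11/3) → z = 11/3

The optimum lies where -9u - 12v = -44 and u = 0.
Solving simultaneously gives u = 0, v = 11/3.

u = 0, v = 11/3, minimum z = 11/3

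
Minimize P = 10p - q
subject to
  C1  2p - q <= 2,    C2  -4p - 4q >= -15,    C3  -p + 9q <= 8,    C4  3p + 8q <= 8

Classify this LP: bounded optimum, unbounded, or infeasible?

From the feasible point (24/19, 10/19), moving in the direction (-9, -1) keeps every constraint satisfied while P decreases without bound.

unbounded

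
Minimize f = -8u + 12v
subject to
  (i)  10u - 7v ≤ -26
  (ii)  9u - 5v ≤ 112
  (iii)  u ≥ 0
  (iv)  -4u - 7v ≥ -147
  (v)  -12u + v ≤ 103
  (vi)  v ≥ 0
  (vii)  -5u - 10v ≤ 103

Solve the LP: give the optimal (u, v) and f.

Extreme points and f = -8u + 12v:
  (0, 26/7) → f = 312/7
  (121/14, 787/49) → f = 6056/49
  (0, 21) → f = 252

u = 0, v = 26/7, minimum f = 312/7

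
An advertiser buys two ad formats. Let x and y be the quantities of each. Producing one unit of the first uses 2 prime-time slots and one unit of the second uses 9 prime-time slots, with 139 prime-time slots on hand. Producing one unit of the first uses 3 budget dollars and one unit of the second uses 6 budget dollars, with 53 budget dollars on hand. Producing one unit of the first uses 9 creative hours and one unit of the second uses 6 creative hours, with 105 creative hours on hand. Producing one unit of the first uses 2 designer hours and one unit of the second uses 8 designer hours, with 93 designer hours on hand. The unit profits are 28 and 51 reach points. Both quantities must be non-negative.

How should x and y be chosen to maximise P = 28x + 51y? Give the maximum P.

Corner points and P = 28x + 51y:
  (0, 0) → P = 0
  (0, 53/6) → P = 901/2
  (35/3, 0) → P = 980/3
  (26/3, 9/2) → P = 2833/6

The binding constraints are 3x + 6y = 53 and 9x + 6y = 105.
Solving simultaneously gives x = 26/3, y = 9/2.

x = 26/3, y = 9/2, maximum P = 2833/6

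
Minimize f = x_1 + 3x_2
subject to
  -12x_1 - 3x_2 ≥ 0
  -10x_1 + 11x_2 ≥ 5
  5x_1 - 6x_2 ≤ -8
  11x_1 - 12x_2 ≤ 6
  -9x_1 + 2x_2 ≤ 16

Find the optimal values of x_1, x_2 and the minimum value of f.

x_1 = -20/11, x_2 = -2/11, minimum f = -26/11

Corner points and f = x_1 + 3x_2:
  (-8/29, 32/29) → f = 88/29
  (-16/17, 64/17) → f = 176/17
  (-20/11, -2/11) → f = -26/11

The optimum lies where 5x_1 - 6x_2 = -8 and -9x_1 + 2x_2 = 16.
Solving simultaneously gives x_1 = -20/11, x_2 = -2/11.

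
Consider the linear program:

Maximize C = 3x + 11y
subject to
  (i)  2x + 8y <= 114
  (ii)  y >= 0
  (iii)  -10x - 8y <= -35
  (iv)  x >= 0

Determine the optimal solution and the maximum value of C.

The binding constraints are 2x + 8y = 114 and y = 0.
Solving simultaneously gives x = 57, y = 0.

x = 57, y = 0, maximum C = 171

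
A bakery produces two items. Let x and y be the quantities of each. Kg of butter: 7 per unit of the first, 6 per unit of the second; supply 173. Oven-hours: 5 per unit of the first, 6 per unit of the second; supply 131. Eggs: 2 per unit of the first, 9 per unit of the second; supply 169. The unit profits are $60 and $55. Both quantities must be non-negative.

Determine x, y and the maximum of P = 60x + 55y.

x = 21, y = 13/3, maximum P = 4495/3

Feasible corners and P = 60x + 55y:
  (0, 0) → P = 0
  (0, 169/9) → P = 9295/9
  (173/7, 0) → P = 10380/7
  (21, 13/3) → P = 4495/3
  (5, 53/3) → P = 3815/3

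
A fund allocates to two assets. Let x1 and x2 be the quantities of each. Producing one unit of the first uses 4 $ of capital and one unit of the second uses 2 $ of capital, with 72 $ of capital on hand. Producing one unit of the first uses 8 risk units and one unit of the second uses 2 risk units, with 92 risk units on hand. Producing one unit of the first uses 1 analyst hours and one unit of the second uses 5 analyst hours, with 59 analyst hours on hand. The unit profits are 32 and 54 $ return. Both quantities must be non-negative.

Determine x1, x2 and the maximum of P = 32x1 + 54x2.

x1 = 9, x2 = 10, maximum P = 828

Feasible corners and P = 32x1 + 54x2:
  (0, 0) → P = 0
  (0, 59/5) → P = 3186/5
  (23/2, 0) → P = 368
  (9, 10) → P = 828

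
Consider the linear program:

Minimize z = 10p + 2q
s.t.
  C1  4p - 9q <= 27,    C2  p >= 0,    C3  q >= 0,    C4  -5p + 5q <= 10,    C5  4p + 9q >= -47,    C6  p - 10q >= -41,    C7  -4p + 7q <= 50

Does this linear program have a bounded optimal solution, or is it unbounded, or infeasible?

bounded optimum

Corner points and z = 10p + 2q:
  (27/4, 0) → z = 135/2
  (639/31, 191/31) → z = 6772/31
  (0, 0) → z = 0
  (0, 2) → z = 4
  (7/3, 13/3) → z = 32
The feasible region has finitely many vertices and no improving ray; the minimum is 0 at (0, 0).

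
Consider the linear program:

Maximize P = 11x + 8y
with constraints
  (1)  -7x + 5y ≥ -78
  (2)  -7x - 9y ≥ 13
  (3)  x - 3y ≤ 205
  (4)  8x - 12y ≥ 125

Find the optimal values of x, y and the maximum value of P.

x = 13/2, y = -13/2, maximum P = 39/2

The optimum lies where -7x + 5y = -78 and -7x - 9y = 13.
Solving simultaneously gives x = 13/2, y = -13/2.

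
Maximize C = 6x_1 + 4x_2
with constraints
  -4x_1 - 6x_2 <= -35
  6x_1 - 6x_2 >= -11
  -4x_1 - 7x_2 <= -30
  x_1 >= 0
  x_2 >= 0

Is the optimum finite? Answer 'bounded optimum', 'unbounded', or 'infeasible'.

From the feasible point (12/5, 127/30), moving in the direction (1, 0) keeps every constraint satisfied while C increases without bound.

unbounded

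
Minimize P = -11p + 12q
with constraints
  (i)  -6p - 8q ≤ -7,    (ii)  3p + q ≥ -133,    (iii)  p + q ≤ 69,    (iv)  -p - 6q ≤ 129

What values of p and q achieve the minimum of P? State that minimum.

p = 543/5, q = -198/5, minimum P = -8349/5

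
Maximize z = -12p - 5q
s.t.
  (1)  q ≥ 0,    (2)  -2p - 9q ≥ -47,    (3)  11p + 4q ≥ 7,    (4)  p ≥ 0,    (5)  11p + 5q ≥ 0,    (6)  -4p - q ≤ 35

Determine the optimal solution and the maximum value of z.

p = 7/11, q = 0, maximum z = -84/11

Feasible corners and z = -12p - 5q:
  (47/2, 0) → z = -282
  (7/11, 0) → z = -84/11
  (0, 47/9) → z = -235/9
  (0, 7/4) → z = -35/4

At the optimal vertex, q = 0 and 11p + 4q = 7.
Solving simultaneously gives p = 7/11, q = 0.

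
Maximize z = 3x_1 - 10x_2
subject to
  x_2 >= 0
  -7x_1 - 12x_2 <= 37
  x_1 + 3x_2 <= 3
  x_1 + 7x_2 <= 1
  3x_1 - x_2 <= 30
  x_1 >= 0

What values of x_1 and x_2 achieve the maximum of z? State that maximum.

Extreme points and z = 3x_1 - 10x_2:
  (1, 0) → z = 3
  (0, 0) → z = 0
  (0, 1/7) → z = -10/7

x_1 = 1, x_2 = 0, maximum z = 3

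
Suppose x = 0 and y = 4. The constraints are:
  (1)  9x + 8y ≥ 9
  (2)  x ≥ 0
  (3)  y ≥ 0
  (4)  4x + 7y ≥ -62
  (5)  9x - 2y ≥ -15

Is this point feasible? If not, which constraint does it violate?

feasible

(1): 32 ≥ 9 ✓
(2): 0 ≥ 0 ✓
(3): 4 ≥ 0 ✓
(4): 28 ≥ -62 ✓
(5): -8 ≥ -15 ✓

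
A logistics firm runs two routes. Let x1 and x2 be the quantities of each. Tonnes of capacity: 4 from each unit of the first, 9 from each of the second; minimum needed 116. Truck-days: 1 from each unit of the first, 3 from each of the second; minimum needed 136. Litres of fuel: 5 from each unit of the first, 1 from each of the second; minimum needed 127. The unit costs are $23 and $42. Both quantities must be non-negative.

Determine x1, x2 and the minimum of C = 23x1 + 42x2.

Feasible corners and C = 23x1 + 42x2:
  (0, 127) → C = 5334
  (136, 0) → C = 3128
  (35/2, 79/2) → C = 4123/2
The feasible region is unbounded (it extends along (0, 1), (1, 0)), but C strictly increases along every unbounded feasible direction, so there is no improving ray and the minimum is attained at a vertex.

The binding constraints are x1 + 3x2 = 136 and 5x1 + x2 = 127.
Solving simultaneously gives x1 = 35/2, x2 = 79/2.

x1 = 35/2, x2 = 79/2, minimum C = 4123/2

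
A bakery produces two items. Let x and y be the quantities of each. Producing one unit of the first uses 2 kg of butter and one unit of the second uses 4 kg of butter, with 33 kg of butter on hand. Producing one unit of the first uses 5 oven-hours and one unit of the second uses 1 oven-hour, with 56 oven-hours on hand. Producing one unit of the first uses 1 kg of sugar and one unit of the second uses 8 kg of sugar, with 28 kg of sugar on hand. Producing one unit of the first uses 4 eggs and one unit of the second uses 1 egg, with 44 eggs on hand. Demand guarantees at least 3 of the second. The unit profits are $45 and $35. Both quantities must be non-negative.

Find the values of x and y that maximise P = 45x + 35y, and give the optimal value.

Vertices and P = 45x + 35y:
  (0, 7/2) → P = 245/2
  (0, 3) → P = 105
  (4, 3) → P = 285

x = 4, y = 3, maximum P = 285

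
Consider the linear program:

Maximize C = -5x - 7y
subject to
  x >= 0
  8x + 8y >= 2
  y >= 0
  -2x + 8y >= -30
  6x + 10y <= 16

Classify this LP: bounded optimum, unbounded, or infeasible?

Corner points and C = -5x - 7y:
  (0, 1/4) → C = -7/4
  (0, 8/5) → C = -56/5
  (1/4, 0) → C = -5/4
  (8/3, 0) → C = -40/3
The feasible region has finitely many vertices and no improving ray; the maximum is -5/4 at (1/4, 0).

bounded optimum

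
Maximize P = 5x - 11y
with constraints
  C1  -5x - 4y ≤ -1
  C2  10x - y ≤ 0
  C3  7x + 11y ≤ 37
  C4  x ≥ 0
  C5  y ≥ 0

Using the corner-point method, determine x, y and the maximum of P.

x = 1/45, y = 2/9, maximum P = -7/3

Vertices and P = 5x - 11y:
  (1/45, 2/9) → P = -7/3
  (0, 1/4) → P = -11/4
  (37/117, 370/117) → P = -1295/39
  (0, 37/11) → P = -37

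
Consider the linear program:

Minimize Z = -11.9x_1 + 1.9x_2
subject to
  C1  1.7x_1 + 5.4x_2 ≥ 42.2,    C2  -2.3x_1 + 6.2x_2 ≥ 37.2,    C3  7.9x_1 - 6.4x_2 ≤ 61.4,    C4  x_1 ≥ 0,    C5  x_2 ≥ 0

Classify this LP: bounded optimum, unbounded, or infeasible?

From the feasible point (217/82, 1145/164), moving in the direction (6.4, 7.9) keeps every constraint satisfied while Z decreases without bound.

unbounded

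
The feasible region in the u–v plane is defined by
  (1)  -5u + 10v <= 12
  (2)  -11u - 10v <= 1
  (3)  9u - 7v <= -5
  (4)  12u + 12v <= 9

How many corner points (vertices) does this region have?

4

Intersecting each pair of boundary lines and keeping only the points that satisfy every inequality leaves:
  (-13/16, 127/160)
  (-3/10, 21/20)
  (-57/167, 46/167)
  (1/64, 47/64)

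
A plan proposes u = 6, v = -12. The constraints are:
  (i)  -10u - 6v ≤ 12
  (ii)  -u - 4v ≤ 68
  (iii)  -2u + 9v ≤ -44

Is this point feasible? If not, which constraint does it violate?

(i): 12 ≤ 12 ✓
(ii): 42 ≤ 68 ✓
(iii): -120 ≤ -44 ✓

feasible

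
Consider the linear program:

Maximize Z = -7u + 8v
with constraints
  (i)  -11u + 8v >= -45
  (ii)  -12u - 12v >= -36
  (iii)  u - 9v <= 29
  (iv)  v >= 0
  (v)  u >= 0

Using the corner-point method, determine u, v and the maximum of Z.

Vertices and Z = -7u + 8v:
  (3, 0) → Z = -21
  (0, 3) → Z = 24
  (0, 0) → Z = 0

The optimum lies where -12u - 12v = -36 and u = 0.
Solving simultaneously gives u = 0, v = 3.

u = 0, v = 3, maximum Z = 24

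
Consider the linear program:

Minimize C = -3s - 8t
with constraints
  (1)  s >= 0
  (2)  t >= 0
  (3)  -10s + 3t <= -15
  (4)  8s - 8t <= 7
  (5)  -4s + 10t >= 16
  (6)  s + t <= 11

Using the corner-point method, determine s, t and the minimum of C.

s = 48/13, t = 95/13, minimum C = -904/13

Extreme points and C = -3s - 8t:
  (9/4, 5/2) → C = -107/4
  (48/13, 95/13) → C = -904/13
  (33/8, 13/4) → C = -307/8
  (95/16, 81/16) → C = -933/16

At the optimal vertex, -10s + 3t = -15 and s + t = 11.
Solving simultaneously gives s = 48/13, t = 95/13.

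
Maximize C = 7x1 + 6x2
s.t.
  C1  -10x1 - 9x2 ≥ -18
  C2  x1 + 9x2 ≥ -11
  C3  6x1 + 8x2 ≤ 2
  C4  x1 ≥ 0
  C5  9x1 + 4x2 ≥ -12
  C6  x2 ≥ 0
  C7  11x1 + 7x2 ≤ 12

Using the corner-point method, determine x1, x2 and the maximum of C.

x1 = 1/3, x2 = 0, maximum C = 7/3

Vertices and C = 7x1 + 6x2:
  (0, 1/4) → C = 3/2
  (1/3, 0) → C = 7/3
  (0, 0) → C = 0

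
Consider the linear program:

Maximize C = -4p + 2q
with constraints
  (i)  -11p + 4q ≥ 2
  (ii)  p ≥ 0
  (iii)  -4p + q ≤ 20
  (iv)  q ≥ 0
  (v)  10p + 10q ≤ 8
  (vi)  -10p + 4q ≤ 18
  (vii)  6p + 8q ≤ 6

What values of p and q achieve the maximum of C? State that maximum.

The binding constraints are p = 0 and 6p + 8q = 6.
Solving simultaneously gives p = 0, q = 3/4.

p = 0, q = 3/4, maximum C = 3/2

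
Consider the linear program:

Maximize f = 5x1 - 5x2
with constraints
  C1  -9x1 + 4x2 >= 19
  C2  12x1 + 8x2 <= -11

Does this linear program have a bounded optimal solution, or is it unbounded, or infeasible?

unbounded

From the feasible point (-49/30, 43/40), moving in the direction (-4, -9) keeps every constraint satisfied while f increases without bound.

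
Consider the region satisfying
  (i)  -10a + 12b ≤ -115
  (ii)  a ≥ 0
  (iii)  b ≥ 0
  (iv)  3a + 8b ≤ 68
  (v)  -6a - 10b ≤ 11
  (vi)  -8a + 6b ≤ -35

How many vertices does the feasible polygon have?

The feasible vertices (each the meet of two boundaries and inside every other half-plane) are:
  (23/2, 0)
  (434/29, 335/116)
  (68/3, 0)

3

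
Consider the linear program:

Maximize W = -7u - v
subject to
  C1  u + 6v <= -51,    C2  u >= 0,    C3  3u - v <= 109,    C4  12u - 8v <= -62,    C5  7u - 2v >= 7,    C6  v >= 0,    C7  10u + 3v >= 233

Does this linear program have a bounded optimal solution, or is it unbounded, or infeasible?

The boundaries 3u - v = 109 and 12u - 8v = -62 meet at (467/6, 249/2), but that point violates u + 6v ≤ -51. Every candidate vertex is excluded by some other constraint, so the feasible region is empty.

infeasible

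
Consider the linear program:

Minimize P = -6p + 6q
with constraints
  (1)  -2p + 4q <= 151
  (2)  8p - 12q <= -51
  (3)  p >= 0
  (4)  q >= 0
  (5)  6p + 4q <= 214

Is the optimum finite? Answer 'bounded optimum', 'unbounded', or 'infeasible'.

Vertices and P = -6p + 6q:
  (0, 151/4) → P = 453/2
  (63/8, 667/16) → P = 1623/8
  (0, 17/4) → P = 51/2
  (591/26, 1009/52) → P = -519/26
The feasible region has finitely many vertices and no improving ray; the minimum is -519/26 at (591/26, 1009/52).

bounded optimum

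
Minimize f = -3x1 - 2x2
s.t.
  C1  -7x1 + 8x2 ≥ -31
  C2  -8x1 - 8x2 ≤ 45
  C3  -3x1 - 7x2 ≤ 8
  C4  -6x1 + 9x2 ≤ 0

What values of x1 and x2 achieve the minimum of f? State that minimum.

x1 = 93/5, x2 = 62/5, minimum f = -403/5

Vertices and f = -3x1 - 2x2:
  (153/73, -149/73) → f = -161/73
  (93/5, 62/5) → f = -403/5
  (-24/23, -16/23) → f = 104/23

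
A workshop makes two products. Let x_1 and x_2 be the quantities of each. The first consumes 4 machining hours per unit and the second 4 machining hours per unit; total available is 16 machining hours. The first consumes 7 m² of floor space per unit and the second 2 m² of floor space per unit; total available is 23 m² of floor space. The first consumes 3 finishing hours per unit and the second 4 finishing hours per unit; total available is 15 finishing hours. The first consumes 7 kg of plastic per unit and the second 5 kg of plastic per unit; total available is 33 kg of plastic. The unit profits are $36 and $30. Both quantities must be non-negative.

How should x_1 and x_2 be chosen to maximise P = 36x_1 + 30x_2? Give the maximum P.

x_1 = 3, x_2 = 1, maximum P = 138

Extreme points and P = 36x_1 + 30x_2:
  (0, 0) → P = 0
  (0, 15/4) → P = 225/2
  (23/7, 0) → P = 828/7
  (3, 1) → P = 138
  (1, 3) → P = 126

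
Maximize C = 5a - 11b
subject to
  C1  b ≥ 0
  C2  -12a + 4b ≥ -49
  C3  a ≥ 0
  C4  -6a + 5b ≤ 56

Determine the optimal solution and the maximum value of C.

Feasible corners and C = 5a - 11b:
  (49/12, 0) → C = 245/12
  (0, 0) → C = 0
  (469/36, 161/6) → C = -8281/36
  (0, 56/5) → C = -616/5

The binding constraints are b = 0 and -12a + 4b = -49.
Solving simultaneously gives a = 49/12, b = 0.

a = 49/12, b = 0, maximum C = 245/12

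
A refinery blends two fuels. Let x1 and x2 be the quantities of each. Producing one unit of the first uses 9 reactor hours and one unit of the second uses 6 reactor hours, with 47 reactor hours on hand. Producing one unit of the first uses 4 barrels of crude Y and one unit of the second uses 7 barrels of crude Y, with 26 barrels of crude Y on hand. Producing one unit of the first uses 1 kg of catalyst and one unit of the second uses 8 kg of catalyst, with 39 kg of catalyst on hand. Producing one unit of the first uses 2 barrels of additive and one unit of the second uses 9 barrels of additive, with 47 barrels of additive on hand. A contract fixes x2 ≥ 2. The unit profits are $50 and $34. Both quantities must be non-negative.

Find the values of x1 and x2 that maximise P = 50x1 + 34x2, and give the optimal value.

Feasible corners and P = 50x1 + 34x2:
  (0, 26/7) → P = 884/7
  (0, 2) → P = 68
  (3, 2) → P = 218

The optimum lies where 4x1 + 7x2 = 26 and x2 = 2.
Solving simultaneously gives x1 = 3, x2 = 2.

x1 = 3, x2 = 2, maximum P = 218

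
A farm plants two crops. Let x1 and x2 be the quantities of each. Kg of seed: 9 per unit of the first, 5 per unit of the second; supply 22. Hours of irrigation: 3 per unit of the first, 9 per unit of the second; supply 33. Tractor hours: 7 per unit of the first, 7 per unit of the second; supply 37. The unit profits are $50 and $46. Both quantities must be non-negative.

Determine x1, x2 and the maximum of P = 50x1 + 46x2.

Vertices and P = 50x1 + 46x2:
  (0, 0) → P = 0
  (0, 11/3) → P = 506/3
  (22/9, 0) → P = 1100/9
  (1/2, 7/2) → P = 186

The optimum lies where 9x1 + 5x2 = 22 and 3x1 + 9x2 = 33.
Solving simultaneously gives x1 = 1/2, x2 = 7/2.

x1 = 1/2, x2 = 7/2, maximum P = 186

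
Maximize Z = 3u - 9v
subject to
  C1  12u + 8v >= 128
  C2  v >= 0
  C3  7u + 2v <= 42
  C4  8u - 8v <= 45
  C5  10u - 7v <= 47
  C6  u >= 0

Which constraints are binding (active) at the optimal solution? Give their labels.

Vertices and Z = 3u - 9v:
  (5/2, 49/4) → Z = -411/4
  (0, 16) → Z = -144
  (0, 21) → Z = -189

The maximum is at (5/2, 49/4). Substituting into each constraint, equality holds for C1 and C3; the remaining constraints have slack.

C1 and C3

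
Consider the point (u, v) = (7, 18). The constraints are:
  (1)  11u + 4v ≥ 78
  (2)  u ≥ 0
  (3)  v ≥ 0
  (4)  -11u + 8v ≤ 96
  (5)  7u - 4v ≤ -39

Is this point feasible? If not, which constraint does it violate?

not feasible — violates (5)

Constraint (5): 7u - 4v = -23, which is not ≤ -39. All other constraints are satisfied.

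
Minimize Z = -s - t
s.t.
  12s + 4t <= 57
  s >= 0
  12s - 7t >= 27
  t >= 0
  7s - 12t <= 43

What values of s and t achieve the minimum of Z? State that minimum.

s = 169/44, t = 30/11, minimum Z = -289/44

At the optimal vertex, 12s + 4t = 57 and 12s - 7t = 27.
Solving simultaneously gives s = 169/44, t = 30/11.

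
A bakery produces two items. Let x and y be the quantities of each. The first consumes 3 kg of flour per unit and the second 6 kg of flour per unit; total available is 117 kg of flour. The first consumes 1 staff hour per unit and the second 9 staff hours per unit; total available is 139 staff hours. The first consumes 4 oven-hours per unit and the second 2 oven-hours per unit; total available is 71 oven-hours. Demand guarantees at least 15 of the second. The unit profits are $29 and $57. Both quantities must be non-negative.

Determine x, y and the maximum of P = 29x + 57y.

x = 4, y = 15, maximum P = 971

Vertices and P = 29x + 57y:
  (0, 139/9) → P = 2641/3
  (0, 15) → P = 855
  (4, 15) → P = 971

The binding constraints are x + 9y = 139 and y = 15.
Solving simultaneously gives x = 4, y = 15.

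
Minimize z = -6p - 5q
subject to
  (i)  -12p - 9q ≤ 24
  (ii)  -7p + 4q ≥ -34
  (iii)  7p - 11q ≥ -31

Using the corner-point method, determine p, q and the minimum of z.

Vertices and z = -6p - 5q:
  (70/37, -192/37) → z = 540/37
  (-181/65, 68/65) → z = 746/65
  (498/49, 65/7) → z = -5263/49

The binding constraints are -7p + 4q = -34 and 7p - 11q = -31.
Solving simultaneously gives p = 498/49, q = 65/7.

p = 498/49, q = 65/7, minimum z = -5263/49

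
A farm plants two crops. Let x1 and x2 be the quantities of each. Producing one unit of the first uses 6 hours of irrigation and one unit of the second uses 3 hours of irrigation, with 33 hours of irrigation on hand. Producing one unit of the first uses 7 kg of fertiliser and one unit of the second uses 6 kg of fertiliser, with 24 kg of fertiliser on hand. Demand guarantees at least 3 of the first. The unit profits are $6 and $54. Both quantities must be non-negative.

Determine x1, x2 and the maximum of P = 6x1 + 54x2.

x1 = 3, x2 = 1/2, maximum P = 45

Vertices and P = 6x1 + 54x2:
  (24/7, 0) → P = 144/7
  (3, 0) → P = 18
  (3, 1/2) → P = 45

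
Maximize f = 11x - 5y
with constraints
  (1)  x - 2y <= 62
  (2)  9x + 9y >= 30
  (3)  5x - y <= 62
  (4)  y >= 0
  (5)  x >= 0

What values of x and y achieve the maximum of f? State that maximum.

x = 62/5, y = 0, maximum f = 682/5

Extreme points and f = 11x - 5y:
  (10/3, 0) → f = 110/3
  (0, 10/3) → f = -50/3
  (62/5, 0) → f = 682/5
The feasible region is unbounded (it extends along (0, 1), (1, 5)), but f strictly decreases along every unbounded feasible direction, so there is no improving ray and the maximum is attained at a vertex.

The optimum lies where 5x - y = 62 and y = 0.
Solving simultaneously gives x = 62/5, y = 0.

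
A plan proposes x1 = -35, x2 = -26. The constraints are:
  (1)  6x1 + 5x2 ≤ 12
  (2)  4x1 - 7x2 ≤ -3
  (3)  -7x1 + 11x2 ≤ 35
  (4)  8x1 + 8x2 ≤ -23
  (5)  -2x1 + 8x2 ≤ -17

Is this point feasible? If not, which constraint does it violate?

Constraint (2): 4x1 - 7x2 = 42, which is not ≤ -3. All other constraints are satisfied.

not feasible — violates (2)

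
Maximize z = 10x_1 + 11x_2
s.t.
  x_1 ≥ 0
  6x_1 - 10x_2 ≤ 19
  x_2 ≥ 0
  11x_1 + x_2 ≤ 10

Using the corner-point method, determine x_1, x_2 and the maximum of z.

Vertices and z = 10x_1 + 11x_2:
  (0, 0) → z = 0
  (0, 10) → z = 110
  (10/11, 0) → z = 100/11

The binding constraints are x_1 = 0 and 11x_1 + x_2 = 10.
Solving simultaneously gives x_1 = 0, x_2 = 10.

x_1 = 0, x_2 = 10, maximum z = 110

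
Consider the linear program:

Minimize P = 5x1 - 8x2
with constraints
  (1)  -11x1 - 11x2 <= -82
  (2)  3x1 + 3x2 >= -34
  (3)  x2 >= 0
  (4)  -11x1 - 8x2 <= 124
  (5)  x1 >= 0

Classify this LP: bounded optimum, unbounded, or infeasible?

From the feasible point (82/11, 0), moving in the direction (0, 1) keeps every constraint satisfied while P decreases without bound.

unbounded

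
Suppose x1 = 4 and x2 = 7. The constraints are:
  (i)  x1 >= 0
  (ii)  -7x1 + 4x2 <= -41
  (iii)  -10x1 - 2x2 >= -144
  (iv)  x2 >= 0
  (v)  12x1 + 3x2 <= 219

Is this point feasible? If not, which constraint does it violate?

Constraint (ii): -7x1 + 4x2 = 0, which is not ≤ -41. All other constraints are satisfied.

not feasible — violates (ii)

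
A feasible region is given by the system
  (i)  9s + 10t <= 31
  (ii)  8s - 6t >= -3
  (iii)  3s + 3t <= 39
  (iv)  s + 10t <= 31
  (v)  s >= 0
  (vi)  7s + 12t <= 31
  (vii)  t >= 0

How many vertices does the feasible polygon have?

Intersecting each pair of boundary lines and keeping only the points that satisfy every inequality leaves:
  (31/19, 31/19)
  (31/9, 0)
  (0, 1/2)
  (25/23, 269/138)
  (0, 0)

5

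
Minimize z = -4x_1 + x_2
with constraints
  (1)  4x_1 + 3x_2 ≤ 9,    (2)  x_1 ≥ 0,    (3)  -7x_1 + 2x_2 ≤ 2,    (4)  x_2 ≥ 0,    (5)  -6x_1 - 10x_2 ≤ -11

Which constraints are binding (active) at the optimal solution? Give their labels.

(1) and (4)

Corner points and z = -4x_1 + x_2:
  (12/29, 71/29) → z = 23/29
  (9/4, 0) → z = -9
  (1/41, 89/82) → z = 81/82
  (11/6, 0) → z = -22/3

The minimum is at (9/4, 0). Substituting into each constraint, equality holds for (1) and (4); the remaining constraints have slack.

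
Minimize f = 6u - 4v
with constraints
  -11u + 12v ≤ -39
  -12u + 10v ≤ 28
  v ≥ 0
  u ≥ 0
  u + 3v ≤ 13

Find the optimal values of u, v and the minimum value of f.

u = 39/11, v = 0, minimum f = 234/11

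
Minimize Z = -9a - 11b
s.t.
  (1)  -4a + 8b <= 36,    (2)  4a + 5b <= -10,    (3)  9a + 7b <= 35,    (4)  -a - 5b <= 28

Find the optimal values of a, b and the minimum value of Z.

a = 6, b = -34/5, minimum Z = 104/5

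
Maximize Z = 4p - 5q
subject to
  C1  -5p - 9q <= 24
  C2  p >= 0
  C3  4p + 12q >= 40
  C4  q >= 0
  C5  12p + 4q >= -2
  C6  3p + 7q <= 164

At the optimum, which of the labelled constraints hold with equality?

C4 and C6

Corner points and Z = 4p - 5q:
  (0, 10/3) → Z = -50/3
  (0, 164/7) → Z = -820/7
  (10, 0) → Z = 40
  (164/3, 0) → Z = 656/3

The maximum is at (164/3, 0). Substituting into each constraint, equality holds for C4 and C6; the remaining constraints have slack.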